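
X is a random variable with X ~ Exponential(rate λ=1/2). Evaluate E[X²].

Using the identity E[X²] = Var(X) + (E[X])²:
E[X] = 2
Var(X) = 4
E[X²] = 4 + (2)²
= 8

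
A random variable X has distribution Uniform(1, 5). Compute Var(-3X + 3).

For X ~ Uniform(1, 5):
Var(X) = \frac{4}{3}
Var(-3X + 3) = (-3)² × Var(X) = 9 × \frac{4}{3} = 12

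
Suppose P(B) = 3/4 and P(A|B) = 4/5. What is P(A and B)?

By definition, P(A|B) = P(A ∩ B) / P(B)
So P(A ∩ B) = P(A|B) × P(B)
= 4/5 × 3/4
= 3/5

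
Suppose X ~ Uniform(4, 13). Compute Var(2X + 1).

For X ~ Uniform(4, 13):
Var(X) = \frac{27}{4}
Var(2X + 1) = (2)² × Var(X) = 4 × \frac{27}{4} = 27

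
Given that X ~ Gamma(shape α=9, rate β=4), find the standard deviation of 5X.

For X ~ Gamma(shape α=9, rate β=4):
Var(X) = \frac{9}{16}
SD(X) = √(Var(X)) = √(\frac{9}{16}) = \frac{3}{4}
SD(5X) = |5| × SD(X) = 5 × \frac{3}{4} = \frac{15}{4}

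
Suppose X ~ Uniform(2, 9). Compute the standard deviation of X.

For X ~ Uniform(2, 9):
Var(X) = \frac{49}{12}
SD(X) = √(Var(X)) = √(\frac{49}{12}) = \frac{7 \sqrt{3}}{6}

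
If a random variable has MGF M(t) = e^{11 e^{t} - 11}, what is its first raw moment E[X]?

To find E[X], compute M^(1)(0):
M^(1)(t) = 11 e^{t} e^{11 e^{t} - 11}
M^(1)(0) = 11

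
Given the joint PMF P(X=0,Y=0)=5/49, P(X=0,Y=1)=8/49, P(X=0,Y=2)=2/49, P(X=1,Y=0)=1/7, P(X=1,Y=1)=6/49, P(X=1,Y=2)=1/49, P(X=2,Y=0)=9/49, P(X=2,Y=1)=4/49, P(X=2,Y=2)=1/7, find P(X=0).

P(X=0) = P(X=0,Y=0) + P(X=0,Y=1) + P(X=0,Y=2)
= 5/49 + 8/49 + 2/49
= 15/49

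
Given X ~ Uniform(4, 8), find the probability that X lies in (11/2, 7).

P(11/2 < X < 7) = ∫_{11/2}^{7} f(x) dx
where f(x) = \frac{1}{4}
= \frac{3}{8}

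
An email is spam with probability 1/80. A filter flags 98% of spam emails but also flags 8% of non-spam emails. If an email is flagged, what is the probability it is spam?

Let D = the rare event, + = positive/flagged.
P(D) = 1/80
P(+|D) = 98/100 = 49/50
P(+|D') = 8/100 = 2/25
P(+) = P(+|D)P(D) + P(+|D')P(D')
     = \frac{49}{50} × \frac{1}{80} + \frac{2}{25} × \frac{79}{80}
     = \frac{73}{800}
P(D|+) = P(+|D)P(D)/P(+) = \frac{49}{365}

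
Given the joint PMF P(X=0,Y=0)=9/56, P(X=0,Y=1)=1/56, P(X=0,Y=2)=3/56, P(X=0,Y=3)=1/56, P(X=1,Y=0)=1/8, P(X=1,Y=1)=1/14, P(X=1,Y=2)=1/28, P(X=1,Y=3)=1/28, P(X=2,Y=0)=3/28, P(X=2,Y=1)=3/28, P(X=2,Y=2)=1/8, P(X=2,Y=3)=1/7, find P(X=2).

P(X=2) = P(X=2,Y=0) + P(X=2,Y=1) + P(X=2,Y=2) + P(X=2,Y=3)
= 3/28 + 3/28 + 1/8 + 1/7
= 27/56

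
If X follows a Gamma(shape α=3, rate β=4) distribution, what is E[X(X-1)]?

E[X(X-1)] = E[X² - X] = E[X²] - E[X]
E[X] = \frac{3}{4}
E[X²] = Var(X) + (E[X])² = \frac{3}{16} + (\frac{3}{4})² = \frac{3}{4}
E[X(X-1)] = \frac{3}{4} - \frac{3}{4} = 0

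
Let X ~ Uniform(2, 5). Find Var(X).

For X ~ Uniform(2, 5):
Var(X) = \frac{3}{4}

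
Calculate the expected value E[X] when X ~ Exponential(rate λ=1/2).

For X ~ Exponential(rate λ=1/2), the expected value is:
E[X] = 2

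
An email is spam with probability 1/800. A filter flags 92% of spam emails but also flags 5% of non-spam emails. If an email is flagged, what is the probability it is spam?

Let D = the rare event, + = positive/flagged.
P(D) = 1/800
P(+|D) = 92/100 = 23/25
P(+|D') = 5/100 = 1/20
P(+) = P(+|D)P(D) + P(+|D')P(D')
     = \frac{23}{25} × \frac{1}{800} + \frac{1}{20} × \frac{799}{800}
     = \frac{4087}{80000}
P(D|+) = P(+|D)P(D)/P(+) = \frac{92}{4087}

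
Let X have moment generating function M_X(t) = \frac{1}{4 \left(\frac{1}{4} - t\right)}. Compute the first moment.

To find E[X], compute M^(1)(0):
M^(1)(t) = \frac{1}{4 \left(\frac{1}{4} - t\right)^{2}}
M^(1)(0) = 4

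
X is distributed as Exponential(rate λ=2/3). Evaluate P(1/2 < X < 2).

P(1/2 < X < 2) = ∫_{1/2}^{2} f(x) dx
where f(x) = \frac{2 e^{- \frac{2 x}{3}}}{3}
= - \frac{1 - e}{e^{\frac{4}{3}}}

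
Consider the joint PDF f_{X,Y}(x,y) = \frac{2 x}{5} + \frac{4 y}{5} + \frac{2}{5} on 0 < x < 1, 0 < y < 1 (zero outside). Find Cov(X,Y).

E[XY] = ∫∫ xy × f(x,y) dx dy = \frac{3}{10}
E[X] = \frac{8}{15}
E[Y] = \frac{17}{30}
Cov(X,Y) = E[XY] - E[X]E[Y] = - \frac{1}{450}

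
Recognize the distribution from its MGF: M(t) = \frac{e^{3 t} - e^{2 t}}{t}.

The MGF M(t) = \frac{e^{3 t} - e^{2 t}}{t} is the standard form for the Uniform distribution.
Comparing with the known MGF formula identifies: Uniform(2, 3)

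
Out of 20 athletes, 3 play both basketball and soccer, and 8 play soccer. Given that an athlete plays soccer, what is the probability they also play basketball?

P(A ∩ B) = 3/20
P(B) = 8/20 = 2/5
P(A|B) = P(A ∩ B) / P(B) = (3/20) / (2/5) = 3/8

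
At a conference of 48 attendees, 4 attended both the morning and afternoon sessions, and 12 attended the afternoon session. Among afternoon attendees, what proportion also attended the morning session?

P(A ∩ B) = 4/48 = 1/12
P(B) = 12/48 = 1/4
P(A|B) = P(A ∩ B) / P(B) = (1/12) / (1/4) = 1/3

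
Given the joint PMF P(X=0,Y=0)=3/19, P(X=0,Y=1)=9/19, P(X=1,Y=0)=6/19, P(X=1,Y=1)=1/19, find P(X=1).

P(X=1) = P(X=1,Y=0) + P(X=1,Y=1)
= 6/19 + 1/19
= 7/19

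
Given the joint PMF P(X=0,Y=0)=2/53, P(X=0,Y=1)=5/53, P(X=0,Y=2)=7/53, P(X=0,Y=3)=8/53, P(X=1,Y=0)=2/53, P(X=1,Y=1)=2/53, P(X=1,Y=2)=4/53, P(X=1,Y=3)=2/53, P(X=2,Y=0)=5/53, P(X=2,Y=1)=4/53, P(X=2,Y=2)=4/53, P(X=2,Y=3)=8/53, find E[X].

First find marginal of X:
P(X=0) = 22/53
P(X=1) = 10/53
P(X=2) = 21/53
E[X] = 0 × 22/53 + 1 × 10/53 + 2 × 21/53 = 52/53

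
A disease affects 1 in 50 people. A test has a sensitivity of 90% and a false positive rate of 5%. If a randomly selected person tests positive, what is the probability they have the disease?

Let D = the rare event, + = positive/flagged.
P(D) = 1/50
P(+|D) = 90/100 = 9/10
P(+|D') = 5/100 = 1/20
P(+) = P(+|D)P(D) + P(+|D')P(D')
     = \frac{9}{10} × \frac{1}{50} + \frac{1}{20} × \frac{49}{50}
     = \frac{67}{1000}
P(D|+) = P(+|D)P(D)/P(+) = \frac{18}{67}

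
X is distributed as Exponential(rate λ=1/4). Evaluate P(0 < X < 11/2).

P(0 < X < 11/2) = ∫_{0}^{11/2} f(x) dx
where f(x) = \frac{e^{- \frac{x}{4}}}{4}
= 1 - e^{- \frac{11}{8}}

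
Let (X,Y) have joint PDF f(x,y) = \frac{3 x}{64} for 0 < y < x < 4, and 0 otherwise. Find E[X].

f_X(x) = ∫_0^x \frac{3 x}{64} dy = \frac{3 x^{2}}{64}
E[X] = ∫_0^4 x × (\frac{3 x^{2}}{64}) dx = 3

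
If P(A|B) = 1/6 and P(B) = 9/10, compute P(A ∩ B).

By definition, P(A|B) = P(A ∩ B) / P(B)
So P(A ∩ B) = P(A|B) × P(B)
= 1/6 × 9/10
= 3/20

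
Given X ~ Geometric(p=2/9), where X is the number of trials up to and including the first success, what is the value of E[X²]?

Using the identity E[X²] = Var(X) + (E[X])²:
E[X] = \frac{9}{2}
Var(X) = \frac{63}{4}
E[X²] = \frac{63}{4} + (\frac{9}{2})²
= 36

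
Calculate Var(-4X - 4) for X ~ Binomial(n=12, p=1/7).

For X ~ Binomial(n=12, p=1/7):
Var(X) = \frac{72}{49}
Var(-4X - 4) = (-4)² × Var(X) = 16 × \frac{72}{49} = \frac{1152}{49}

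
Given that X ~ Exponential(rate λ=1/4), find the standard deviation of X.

For X ~ Exponential(rate λ=1/4):
Var(X) = 16
SD(X) = √(Var(X)) = √(16) = 4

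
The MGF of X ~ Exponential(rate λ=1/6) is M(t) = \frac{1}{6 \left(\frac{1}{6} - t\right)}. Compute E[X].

To find E[X], compute M^(1)(0):
M^(1)(t) = \frac{1}{6 \left(\frac{1}{6} - t\right)^{2}}
M^(1)(0) = 6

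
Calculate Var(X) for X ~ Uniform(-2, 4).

For X ~ Uniform(-2, 4):
Var(X) = 3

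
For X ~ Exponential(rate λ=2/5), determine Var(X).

For X ~ Exponential(rate λ=2/5):
Var(X) = \frac{25}{4}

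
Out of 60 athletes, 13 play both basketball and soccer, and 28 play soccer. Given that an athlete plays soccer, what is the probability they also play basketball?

P(A ∩ B) = 13/60
P(B) = 28/60 = 7/15
P(A|B) = P(A ∩ B) / P(B) = (13/60) / (7/15) = 13/28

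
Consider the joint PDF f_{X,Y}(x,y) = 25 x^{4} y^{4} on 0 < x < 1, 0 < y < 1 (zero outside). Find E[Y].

E[Y] = ∫_0^1 ∫_0^1 y × f(x,y) dx dy
= \frac{5}{6}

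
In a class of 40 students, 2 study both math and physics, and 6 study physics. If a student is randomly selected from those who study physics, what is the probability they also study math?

P(A ∩ B) = 2/40 = 1/20
P(B) = 6/40 = 3/20
P(A|B) = P(A ∩ B) / P(B) = (1/20) / (3/20) = 1/3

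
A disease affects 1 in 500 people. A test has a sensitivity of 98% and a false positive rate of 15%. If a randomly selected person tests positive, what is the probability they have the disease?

Let D = the rare event, + = positive/flagged.
P(D) = 1/500
P(+|D) = 98/100 = 49/50
P(+|D') = 15/100 = 3/20
P(+) = P(+|D)P(D) + P(+|D')P(D')
     = \frac{49}{50} × \frac{1}{500} + \frac{3}{20} × \frac{499}{500}
     = \frac{7583}{50000}
P(D|+) = P(+|D)P(D)/P(+) = \frac{98}{7583}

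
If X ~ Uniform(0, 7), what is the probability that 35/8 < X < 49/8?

P(35/8 < X < 49/8) = ∫_{35/8}^{49/8} f(x) dx
where f(x) = \frac{1}{7}
= \frac{1}{4}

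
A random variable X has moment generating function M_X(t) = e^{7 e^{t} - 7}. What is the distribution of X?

The MGF M(t) = e^{7 e^{t} - 7} is the standard form for the Poisson distribution.
Comparing with the known MGF formula identifies: Poisson(λ=7)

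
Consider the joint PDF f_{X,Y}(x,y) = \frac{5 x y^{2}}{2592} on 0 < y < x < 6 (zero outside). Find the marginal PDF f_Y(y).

f_Y(y) = ∫_y^6 \frac{5 x y^{2}}{2592} dx = \frac{5 y^{2} \left(36 - y^{2}\right)}{5184}
for 0 < y < 6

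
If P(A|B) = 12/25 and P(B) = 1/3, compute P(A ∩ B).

By definition, P(A|B) = P(A ∩ B) / P(B)
So P(A ∩ B) = P(A|B) × P(B)
= 12/25 × 1/3
= 4/25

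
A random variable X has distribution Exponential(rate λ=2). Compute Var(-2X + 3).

For X ~ Exponential(rate λ=2):
Var(X) = \frac{1}{4}
Var(-2X + 3) = (-2)² × Var(X) = 4 × \frac{1}{4} = 1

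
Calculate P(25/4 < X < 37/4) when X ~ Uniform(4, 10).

P(25/4 < X < 37/4) = ∫_{25/4}^{37/4} f(x) dx
where f(x) = \frac{1}{6}
= \frac{1}{2}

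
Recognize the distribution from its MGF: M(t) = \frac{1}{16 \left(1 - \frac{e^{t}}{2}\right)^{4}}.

The MGF M(t) = \frac{1}{16 \left(1 - \frac{e^{t}}{2}\right)^{4}} is the standard form for the NegativeBinomial distribution.
Comparing with the known MGF formula identifies: NegBin(r=4, p=1/2), X = failures before r-th success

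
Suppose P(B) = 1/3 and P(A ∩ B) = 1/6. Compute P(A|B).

P(A|B) = P(A ∩ B) / P(B)
= (1/6) / (1/3)
= 1/2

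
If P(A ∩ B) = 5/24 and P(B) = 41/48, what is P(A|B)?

P(A|B) = P(A ∩ B) / P(B)
= (5/24) / (41/48)
= 10/41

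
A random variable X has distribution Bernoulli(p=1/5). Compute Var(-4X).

For X ~ Bernoulli(p=1/5):
Var(X) = \frac{4}{25}
Var(-4X) = (-4)² × Var(X) = 16 × \frac{4}{25} = \frac{64}{25}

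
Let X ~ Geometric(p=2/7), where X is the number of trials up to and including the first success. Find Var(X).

For X ~ Geometric(p=2/7), where X is the number of trials up to and including the first success:
Var(X) = \frac{35}{4}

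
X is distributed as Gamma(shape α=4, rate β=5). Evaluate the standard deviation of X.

For X ~ Gamma(shape α=4, rate β=5):
Var(X) = \frac{4}{25}
SD(X) = √(Var(X)) = √(\frac{4}{25}) = \frac{2}{5}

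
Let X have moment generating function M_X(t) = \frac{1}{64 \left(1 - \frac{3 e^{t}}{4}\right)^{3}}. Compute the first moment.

To find E[X], compute M^(1)(0):
M^(1)(t) = \frac{9 e^{t}}{256 \left(1 - \frac{3 e^{t}}{4}\right)^{4}}
M^(1)(0) = 9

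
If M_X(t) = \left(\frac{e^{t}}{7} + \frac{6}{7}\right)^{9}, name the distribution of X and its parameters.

The MGF M(t) = \left(\frac{e^{t}}{7} + \frac{6}{7}\right)^{9} is the standard form for the Binomial distribution.
Comparing with the known MGF formula identifies: Binomial(n=9, p=1/7)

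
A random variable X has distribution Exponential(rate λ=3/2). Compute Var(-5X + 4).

For X ~ Exponential(rate λ=3/2):
Var(X) = \frac{4}{9}
Var(-5X + 4) = (-5)² × Var(X) = 25 × \frac{4}{9} = \frac{100}{9}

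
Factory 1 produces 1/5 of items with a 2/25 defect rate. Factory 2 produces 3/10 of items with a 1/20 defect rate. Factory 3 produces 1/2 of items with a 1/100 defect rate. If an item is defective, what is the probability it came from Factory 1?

Using Bayes' theorem:
P(F1) = 1/5, P(D|F1) = 2/25
P(F2) = 3/10, P(D|F2) = 1/20
P(F3) = 1/2, P(D|F3) = 1/100
P(D) = P(D|F1)P(F1) + P(D|F2)P(F2) + P(D|F3)P(F3)
     = \frac{9}{250}
P(F1|D) = P(D|F1)P(F1) / P(D)
= \frac{4}{9}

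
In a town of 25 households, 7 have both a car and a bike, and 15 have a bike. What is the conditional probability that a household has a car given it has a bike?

P(A ∩ B) = 7/25
P(B) = 15/25 = 3/5
P(A|B) = P(A ∩ B) / P(B) = (7/25) / (3/5) = 7/15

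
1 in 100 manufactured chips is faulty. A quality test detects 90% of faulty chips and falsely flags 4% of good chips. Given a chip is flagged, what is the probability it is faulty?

Let D = the rare event, + = positive/flagged.
P(D) = 1/100
P(+|D) = 90/100 = 9/10
P(+|D') = 4/100 = 1/25
P(+) = P(+|D)P(D) + P(+|D')P(D')
     = \frac{9}{10} × \frac{1}{100} + \frac{1}{25} × \frac{99}{100}
     = \frac{243}{5000}
P(D|+) = P(+|D)P(D)/P(+) = \frac{5}{27}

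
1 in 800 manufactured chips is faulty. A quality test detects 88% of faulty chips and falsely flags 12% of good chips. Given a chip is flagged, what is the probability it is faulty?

Let D = the rare event, + = positive/flagged.
P(D) = 1/800
P(+|D) = 88/100 = 22/25
P(+|D') = 12/100 = 3/25
P(+) = P(+|D)P(D) + P(+|D')P(D')
     = \frac{22}{25} × \frac{1}{800} + \frac{3}{25} × \frac{799}{800}
     = \frac{2419}{20000}
P(D|+) = P(+|D)P(D)/P(+) = \frac{22}{2419}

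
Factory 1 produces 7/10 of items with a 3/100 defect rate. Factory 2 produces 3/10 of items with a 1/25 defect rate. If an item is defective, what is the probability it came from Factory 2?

Using Bayes' theorem:
P(F1) = 7/10, P(D|F1) = 3/100
P(F2) = 3/10, P(D|F2) = 1/25
P(D) = P(D|F1)P(F1) + P(D|F2)P(F2)
     = \frac{33}{1000}
P(F2|D) = P(D|F2)P(F2) / P(D)
= \frac{4}{11}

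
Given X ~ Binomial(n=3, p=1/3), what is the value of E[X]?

For X ~ Binomial(n=3, p=1/3), the expected value is:
E[X] = 1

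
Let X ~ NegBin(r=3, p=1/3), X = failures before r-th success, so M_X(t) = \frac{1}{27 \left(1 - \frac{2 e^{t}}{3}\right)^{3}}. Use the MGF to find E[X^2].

To find E[X^2], compute M^(2)(0):
M^(1)(t) = \frac{2 e^{t}}{27 \left(1 - \frac{2 e^{t}}{3}\right)^{4}}
M^(2)(t) = \frac{2 e^{t}}{27 \left(1 - \frac{2 e^{t}}{3}\right)^{4}} + \frac{16 e^{2 t}}{81 \left(1 - \frac{2 e^{t}}{3}\right)^{5}}
M^(2)(0) = 54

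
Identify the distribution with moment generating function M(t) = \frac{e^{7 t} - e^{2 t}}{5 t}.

The MGF M(t) = \frac{e^{7 t} - e^{2 t}}{5 t} is the standard form for the Uniform distribution.
Comparing with the known MGF formula identifies: Uniform(2, 7)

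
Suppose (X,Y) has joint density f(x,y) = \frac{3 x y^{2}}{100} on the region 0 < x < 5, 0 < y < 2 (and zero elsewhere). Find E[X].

f_X(x) = ∫_0^2 \frac{3 x y^{2}}{100} dy = \frac{2 x}{25}
E[X] = ∫_0^5 x × (\frac{2 x}{25}) dx = \frac{10}{3}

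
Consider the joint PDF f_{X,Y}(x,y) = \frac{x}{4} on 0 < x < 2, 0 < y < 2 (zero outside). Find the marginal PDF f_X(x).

f_X(x) = ∫_0^2 f(x,y) dy
= ∫_0^2 \frac{x}{4} dy
= \frac{x}{2} for 0 < x < 2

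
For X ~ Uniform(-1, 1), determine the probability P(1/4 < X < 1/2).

P(1/4 < X < 1/2) = ∫_{1/4}^{1/2} f(x) dx
where f(x) = \frac{1}{2}
= \frac{1}{8}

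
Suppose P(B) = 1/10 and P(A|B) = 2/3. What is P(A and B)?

By definition, P(A|B) = P(A ∩ B) / P(B)
So P(A ∩ B) = P(A|B) × P(B)
= 2/3 × 1/10
= 1/15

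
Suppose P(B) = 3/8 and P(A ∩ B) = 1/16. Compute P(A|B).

P(A|B) = P(A ∩ B) / P(B)
= (1/16) / (3/8)
= 1/6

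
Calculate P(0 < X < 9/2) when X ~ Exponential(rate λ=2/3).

P(0 < X < 9/2) = ∫_{0}^{9/2} f(x) dx
where f(x) = \frac{2 e^{- \frac{2 x}{3}}}{3}
= 1 - e^{-3}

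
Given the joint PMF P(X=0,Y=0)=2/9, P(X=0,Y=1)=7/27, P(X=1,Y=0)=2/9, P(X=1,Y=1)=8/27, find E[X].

First find marginal of X:
P(X=0) = 13/27
P(X=1) = 14/27
E[X] = 0 × 13/27 + 1 × 14/27 = 14/27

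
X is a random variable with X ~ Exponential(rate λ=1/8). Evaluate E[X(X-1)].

E[X(X-1)] = E[X² - X] = E[X²] - E[X]
E[X] = 8
E[X²] = Var(X) + (E[X])² = 64 + (8)² = 128
E[X(X-1)] = 128 - 8 = 120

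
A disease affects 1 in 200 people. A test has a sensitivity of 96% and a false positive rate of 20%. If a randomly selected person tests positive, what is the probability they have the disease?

Let D = the rare event, + = positive/flagged.
P(D) = 1/200
P(+|D) = 96/100 = 24/25
P(+|D') = 20/100 = 1/5
P(+) = P(+|D)P(D) + P(+|D')P(D')
     = \frac{24}{25} × \frac{1}{200} + \frac{1}{5} × \frac{199}{200}
     = \frac{1019}{5000}
P(D|+) = P(+|D)P(D)/P(+) = \frac{24}{1019}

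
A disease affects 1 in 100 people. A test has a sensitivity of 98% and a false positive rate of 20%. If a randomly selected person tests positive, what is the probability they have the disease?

Let D = the rare event, + = positive/flagged.
P(D) = 1/100
P(+|D) = 98/100 = 49/50
P(+|D') = 20/100 = 1/5
P(+) = P(+|D)P(D) + P(+|D')P(D')
     = \frac{49}{50} × \frac{1}{100} + \frac{1}{5} × \frac{99}{100}
     = \frac{1039}{5000}
P(D|+) = P(+|D)P(D)/P(+) = \frac{49}{1039}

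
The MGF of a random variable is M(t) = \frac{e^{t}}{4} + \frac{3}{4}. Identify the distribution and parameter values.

The MGF M(t) = \frac{e^{t}}{4} + \frac{3}{4} is the standard form for the Bernoulli distribution.
Comparing with the known MGF formula identifies: Bernoulli(p=1/4)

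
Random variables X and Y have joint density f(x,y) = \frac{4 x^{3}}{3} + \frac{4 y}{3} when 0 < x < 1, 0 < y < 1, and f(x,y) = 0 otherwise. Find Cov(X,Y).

E[XY] = ∫∫ xy × f(x,y) dx dy = \frac{16}{45}
E[X] = \frac{3}{5}
E[Y] = \frac{11}{18}
Cov(X,Y) = E[XY] - E[X]E[Y] = - \frac{1}{90}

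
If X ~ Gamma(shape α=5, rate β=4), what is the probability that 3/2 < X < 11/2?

P(3/2 < X < 11/2) = ∫_{3/2}^{11/2} f(x) dx
where f(x) = \frac{128 x^{4} e^{- 4 x}}{3}
= \frac{-35401 + 345 e^{16}}{3 e^{22}}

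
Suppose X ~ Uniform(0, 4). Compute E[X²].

Using the identity E[X²] = Var(X) + (E[X])²:
E[X] = 2
Var(X) = \frac{4}{3}
E[X²] = \frac{4}{3} + (2)²
= \frac{16}{3}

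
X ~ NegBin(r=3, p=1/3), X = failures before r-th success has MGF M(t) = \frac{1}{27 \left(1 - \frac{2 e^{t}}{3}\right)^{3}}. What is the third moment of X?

To find E[X^3], compute M^(3)(0):
M^(1)(t) = \frac{2 e^{t}}{27 \left(1 - \frac{2 e^{t}}{3}\right)^{4}}
M^(2)(t) = \frac{2 e^{t}}{27 \left(1 - \frac{2 e^{t}}{3}\right)^{4}} + \frac{16 e^{2 t}}{81 \left(1 - \frac{2 e^{t}}{3}\right)^{5}}
M^(3)(t) = \frac{2 e^{t}}{27 \left(1 - \frac{2 e^{t}}{3}\right)^{4}} + \frac{16 e^{2 t}}{27 \left(1 - \frac{2 e^{t}}{3}\right)^{5}} + \frac{160 e^{3 t}}{243 \left(1 - \frac{2 e^{t}}{3}\right)^{6}}
M^(3)(0) = 630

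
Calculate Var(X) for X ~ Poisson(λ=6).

For X ~ Poisson(λ=6):
Var(X) = 6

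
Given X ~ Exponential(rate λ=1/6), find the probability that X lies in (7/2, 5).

P(7/2 < X < 5) = ∫_{7/2}^{5} f(x) dx
where f(x) = \frac{e^{- \frac{x}{6}}}{6}
= - \frac{1}{e^{\frac{5}{6}}} + e^{- \frac{7}{12}}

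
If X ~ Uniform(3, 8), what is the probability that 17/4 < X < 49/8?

P(17/4 < X < 49/8) = ∫_{17/4}^{49/8} f(x) dx
where f(x) = \frac{1}{5}
= \frac{3}{8}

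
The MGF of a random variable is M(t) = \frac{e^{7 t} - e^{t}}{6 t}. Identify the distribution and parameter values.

The MGF M(t) = \frac{e^{7 t} - e^{t}}{6 t} is the standard form for the Uniform distribution.
Comparing with the known MGF formula identifies: Uniform(1, 7)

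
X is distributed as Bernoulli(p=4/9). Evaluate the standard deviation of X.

For X ~ Bernoulli(p=4/9):
Var(X) = \frac{20}{81}
SD(X) = √(Var(X)) = √(\frac{20}{81}) = \frac{2 \sqrt{5}}{9}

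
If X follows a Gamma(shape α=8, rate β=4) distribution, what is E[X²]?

Using the identity E[X²] = Var(X) + (E[X])²:
E[X] = 2
Var(X) = \frac{1}{2}
E[X²] = \frac{1}{2} + (2)²
= \frac{9}{2}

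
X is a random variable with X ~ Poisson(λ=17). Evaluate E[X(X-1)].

E[X(X-1)] = E[X² - X] = E[X²] - E[X]
E[X] = 17
E[X²] = Var(X) + (E[X])² = 17 + (17)² = 306
E[X(X-1)] = 306 - 17 = 289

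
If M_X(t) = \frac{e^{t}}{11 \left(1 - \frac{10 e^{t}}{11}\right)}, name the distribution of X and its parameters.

The MGF M(t) = \frac{e^{t}}{11 \left(1 - \frac{10 e^{t}}{11}\right)} is the standard form for the Geometric distribution.
Comparing with the known MGF formula identifies: Geometric(p=1/11), X = trial number of first success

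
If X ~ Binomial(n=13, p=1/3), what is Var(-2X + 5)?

For X ~ Binomial(n=13, p=1/3):
Var(X) = \frac{26}{9}
Var(-2X + 5) = (-2)² × Var(X) = 4 × \frac{26}{9} = \frac{104}{9}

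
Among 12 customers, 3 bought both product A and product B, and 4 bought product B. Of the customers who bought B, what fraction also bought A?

P(A ∩ B) = 3/12 = 1/4
P(B) = 4/12 = 1/3
P(A|B) = P(A ∩ B) / P(B) = (1/4) / (1/3) = 3/4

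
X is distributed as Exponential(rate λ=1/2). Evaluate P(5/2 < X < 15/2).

P(5/2 < X < 15/2) = ∫_{5/2}^{15/2} f(x) dx
where f(x) = \frac{e^{- \frac{x}{2}}}{2}
= - \frac{1 - e^{\frac{5}{2}}}{e^{\frac{15}{4}}}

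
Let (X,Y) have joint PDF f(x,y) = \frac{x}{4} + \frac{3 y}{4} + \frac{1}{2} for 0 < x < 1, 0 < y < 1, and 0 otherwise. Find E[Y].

E[Y] = ∫_0^1 ∫_0^1 y × f(x,y) dx dy
= \frac{9}{16}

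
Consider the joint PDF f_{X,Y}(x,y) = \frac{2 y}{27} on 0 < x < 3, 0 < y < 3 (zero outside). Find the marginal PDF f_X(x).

f_X(x) = ∫_0^3 f(x,y) dy
= ∫_0^3 \frac{2 y}{27} dy
= \frac{1}{3} for 0 < x < 3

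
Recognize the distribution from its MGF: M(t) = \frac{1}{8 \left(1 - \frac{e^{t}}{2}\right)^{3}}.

The MGF M(t) = \frac{1}{8 \left(1 - \frac{e^{t}}{2}\right)^{3}} is the standard form for the NegativeBinomial distribution.
Comparing with the known MGF formula identifies: NegBin(r=3, p=1/2), X = failures before r-th success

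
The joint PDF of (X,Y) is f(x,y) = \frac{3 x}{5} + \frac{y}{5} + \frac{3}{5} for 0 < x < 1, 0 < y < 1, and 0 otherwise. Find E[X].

E[X] = ∫_0^1 ∫_0^1 x × f(x,y) dy dx
= ∫_0^1 ∫_0^1 x × (\frac{3 x}{5} + \frac{y}{5} + \frac{3}{5}) dy dx
= \frac{11}{20}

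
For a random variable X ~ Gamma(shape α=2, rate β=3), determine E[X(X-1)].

E[X(X-1)] = E[X² - X] = E[X²] - E[X]
E[X] = \frac{2}{3}
E[X²] = Var(X) + (E[X])² = \frac{2}{9} + (\frac{2}{3})² = \frac{2}{3}
E[X(X-1)] = \frac{2}{3} - \frac{2}{3} = 0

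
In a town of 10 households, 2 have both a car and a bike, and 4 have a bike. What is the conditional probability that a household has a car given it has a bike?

P(A ∩ B) = 2/10 = 1/5
P(B) = 4/10 = 2/5
P(A|B) = P(A ∩ B) / P(B) = (1/5) / (2/5) = 1/2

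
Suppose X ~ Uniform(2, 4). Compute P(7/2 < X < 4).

P(7/2 < X < 4) = ∫_{7/2}^{4} f(x) dx
where f(x) = \frac{1}{2}
= \frac{1}{4}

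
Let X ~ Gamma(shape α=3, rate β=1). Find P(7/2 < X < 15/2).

P(7/2 < X < 15/2) = ∫_{7/2}^{15/2} f(x) dx
where f(x) = \frac{x^{2} e^{- x}}{2}
= \frac{-293 + 85 e^{4}}{8 e^{\frac{15}{2}}}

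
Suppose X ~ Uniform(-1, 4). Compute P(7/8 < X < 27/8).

P(7/8 < X < 27/8) = ∫_{7/8}^{27/8} f(x) dx
where f(x) = \frac{1}{5}
= \frac{1}{2}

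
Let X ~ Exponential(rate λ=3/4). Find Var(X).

For X ~ Exponential(rate λ=3/4):
Var(X) = \frac{16}{9}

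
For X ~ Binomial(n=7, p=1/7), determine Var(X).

For X ~ Binomial(n=7, p=1/7):
Var(X) = \frac{6}{7}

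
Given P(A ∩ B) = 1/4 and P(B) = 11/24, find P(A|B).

P(A|B) = P(A ∩ B) / P(B)
= (1/4) / (11/24)
= 6/11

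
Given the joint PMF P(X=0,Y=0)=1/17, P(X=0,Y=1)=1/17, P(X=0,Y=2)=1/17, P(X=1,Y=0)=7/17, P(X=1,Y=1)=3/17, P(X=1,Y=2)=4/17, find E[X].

First find marginal of X:
P(X=0) = 3/17
P(X=1) = 14/17
E[X] = 0 × 3/17 + 1 × 14/17 = 14/17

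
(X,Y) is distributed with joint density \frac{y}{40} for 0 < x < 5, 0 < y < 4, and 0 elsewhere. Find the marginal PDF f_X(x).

f_X(x) = ∫_0^4 f(x,y) dy
= ∫_0^4 \frac{y}{40} dy
= \frac{1}{5} for 0 < x < 5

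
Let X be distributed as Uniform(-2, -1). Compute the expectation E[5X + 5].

For X ~ Uniform(-2, -1):
E[X] = - \frac{3}{2}
E[5X + 5] = 5 × E[X] + 5 = - \frac{5}{2}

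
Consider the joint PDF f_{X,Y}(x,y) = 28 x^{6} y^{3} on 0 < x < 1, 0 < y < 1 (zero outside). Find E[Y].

E[Y] = ∫_0^1 ∫_0^1 y × f(x,y) dx dy
= \frac{4}{5}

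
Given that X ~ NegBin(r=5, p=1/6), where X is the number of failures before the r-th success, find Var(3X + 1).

For X ~ NegBin(r=5, p=1/6), where X is the number of failures before the r-th success:
Var(X) = 150
Var(3X + 1) = (3)² × Var(X) = 9 × 150 = 1350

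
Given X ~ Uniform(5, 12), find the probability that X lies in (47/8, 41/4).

P(47/8 < X < 41/4) = ∫_{47/8}^{41/4} f(x) dx
where f(x) = \frac{1}{7}
= \frac{5}{8}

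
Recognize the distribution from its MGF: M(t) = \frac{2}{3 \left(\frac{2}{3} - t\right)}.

The MGF M(t) = \frac{2}{3 \left(\frac{2}{3} - t\right)} is the standard form for the Exponential distribution.
Comparing with the known MGF formula identifies: Exponential(rate λ=2/3)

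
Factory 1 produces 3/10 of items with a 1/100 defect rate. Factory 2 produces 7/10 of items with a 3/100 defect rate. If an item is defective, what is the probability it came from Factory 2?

Using Bayes' theorem:
P(F1) = 3/10, P(D|F1) = 1/100
P(F2) = 7/10, P(D|F2) = 3/100
P(D) = P(D|F1)P(F1) + P(D|F2)P(F2)
     = \frac{3}{125}
P(F2|D) = P(D|F2)P(F2) / P(D)
= \frac{7}{8}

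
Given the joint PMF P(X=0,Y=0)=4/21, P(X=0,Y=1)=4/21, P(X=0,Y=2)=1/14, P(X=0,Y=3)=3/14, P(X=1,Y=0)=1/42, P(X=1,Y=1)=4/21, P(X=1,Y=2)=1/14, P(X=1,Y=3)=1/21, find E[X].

First find marginal of X:
P(X=0) = 2/3
P(X=1) = 1/3
E[X] = 0 × 2/3 + 1 × 1/3 = 1/3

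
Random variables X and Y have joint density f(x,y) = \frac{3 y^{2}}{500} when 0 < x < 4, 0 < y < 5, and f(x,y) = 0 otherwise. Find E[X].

f_X(x) = ∫_0^5 \frac{3 y^{2}}{500} dy = \frac{1}{4}
E[X] = ∫_0^4 x × (\frac{1}{4}) dx = 2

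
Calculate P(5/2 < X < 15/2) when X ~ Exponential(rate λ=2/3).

P(5/2 < X < 15/2) = ∫_{5/2}^{15/2} f(x) dx
where f(x) = \frac{2 e^{- \frac{2 x}{3}}}{3}
= - \frac{1}{e^{5}} + e^{- \frac{5}{3}}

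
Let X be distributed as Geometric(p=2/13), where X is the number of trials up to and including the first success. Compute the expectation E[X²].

Using the identity E[X²] = Var(X) + (E[X])²:
E[X] = \frac{13}{2}
Var(X) = \frac{143}{4}
E[X²] = \frac{143}{4} + (\frac{13}{2})²
= 78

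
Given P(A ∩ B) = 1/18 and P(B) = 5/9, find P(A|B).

P(A|B) = P(A ∩ B) / P(B)
= (1/18) / (5/9)
= 1/10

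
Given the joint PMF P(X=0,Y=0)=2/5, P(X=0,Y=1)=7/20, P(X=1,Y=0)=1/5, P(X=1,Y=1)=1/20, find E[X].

First find marginal of X:
P(X=0) = 3/4
P(X=1) = 1/4
E[X] = 0 × 3/4 + 1 × 1/4 = 1/4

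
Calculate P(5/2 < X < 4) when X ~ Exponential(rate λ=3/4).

P(5/2 < X < 4) = ∫_{5/2}^{4} f(x) dx
where f(x) = \frac{3 e^{- \frac{3 x}{4}}}{4}
= - \frac{1}{e^{3}} + e^{- \frac{15}{8}}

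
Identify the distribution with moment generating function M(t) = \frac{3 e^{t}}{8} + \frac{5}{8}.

The MGF M(t) = \frac{3 e^{t}}{8} + \frac{5}{8} is the standard form for the Bernoulli distribution.
Comparing with the known MGF formula identifies: Bernoulli(p=3/8)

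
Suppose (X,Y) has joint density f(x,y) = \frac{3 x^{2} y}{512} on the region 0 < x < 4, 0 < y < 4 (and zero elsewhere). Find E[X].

f_X(x) = ∫_0^4 \frac{3 x^{2} y}{512} dy = \frac{3 x^{2}}{64}
E[X] = ∫_0^4 x × (\frac{3 x^{2}}{64}) dx = 3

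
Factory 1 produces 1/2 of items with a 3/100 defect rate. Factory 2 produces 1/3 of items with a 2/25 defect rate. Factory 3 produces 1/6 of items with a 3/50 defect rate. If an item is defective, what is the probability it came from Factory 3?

Using Bayes' theorem:
P(F1) = 1/2, P(D|F1) = 3/100
P(F2) = 1/3, P(D|F2) = 2/25
P(F3) = 1/6, P(D|F3) = 3/50
P(D) = P(D|F1)P(F1) + P(D|F2)P(F2) + P(D|F3)P(F3)
     = \frac{31}{600}
P(F3|D) = P(D|F3)P(F3) / P(D)
= \frac{6}{31}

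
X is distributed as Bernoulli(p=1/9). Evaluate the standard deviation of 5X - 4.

For X ~ Bernoulli(p=1/9):
Var(X) = \frac{8}{81}
SD(X) = √(Var(X)) = √(\frac{8}{81}) = \frac{2 \sqrt{2}}{9}
SD(5X - 4) = |5| × SD(X) = 5 × \frac{2 \sqrt{2}}{9} = \frac{10 \sqrt{2}}{9}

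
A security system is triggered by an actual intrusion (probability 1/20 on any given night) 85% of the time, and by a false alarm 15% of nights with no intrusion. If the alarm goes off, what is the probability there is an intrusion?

Let D = the rare event, + = positive/flagged.
P(D) = 1/20
P(+|D) = 85/100 = 17/20
P(+|D') = 15/100 = 3/20
P(+) = P(+|D)P(D) + P(+|D')P(D')
     = \frac{17}{20} × \frac{1}{20} + \frac{3}{20} × \frac{19}{20}
     = \frac{37}{200}
P(D|+) = P(+|D)P(D)/P(+) = \frac{17}{74}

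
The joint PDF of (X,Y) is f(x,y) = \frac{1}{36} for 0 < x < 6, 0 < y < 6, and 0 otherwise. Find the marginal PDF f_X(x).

f_X(x) = ∫_0^6 f(x,y) dy
= ∫_0^6 \frac{1}{36} dy
= \frac{1}{6} for 0 < x < 6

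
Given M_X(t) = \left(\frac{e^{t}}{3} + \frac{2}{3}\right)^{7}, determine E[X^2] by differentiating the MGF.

To find E[X^2], compute M^(2)(0):
M^(1)(t) = \frac{7 \left(\frac{e^{t}}{3} + \frac{2}{3}\right)^{6} e^{t}}{3}
M^(2)(t) = \frac{7 \left(\frac{e^{t}}{3} + \frac{2}{3}\right)^{6} e^{t}}{3} + \frac{14 \left(\frac{e^{t}}{3} + \frac{2}{3}\right)^{5} e^{2 t}}{3}
M^(2)(0) = 7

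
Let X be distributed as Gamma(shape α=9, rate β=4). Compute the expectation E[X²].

Using the identity E[X²] = Var(X) + (E[X])²:
E[X] = \frac{9}{4}
Var(X) = \frac{9}{16}
E[X²] = \frac{9}{16} + (\frac{9}{4})²
= \frac{45}{8}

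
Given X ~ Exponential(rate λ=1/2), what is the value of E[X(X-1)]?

E[X(X-1)] = E[X² - X] = E[X²] - E[X]
E[X] = 2
E[X²] = Var(X) + (E[X])² = 4 + (2)² = 8
E[X(X-1)] = 8 - 2 = 6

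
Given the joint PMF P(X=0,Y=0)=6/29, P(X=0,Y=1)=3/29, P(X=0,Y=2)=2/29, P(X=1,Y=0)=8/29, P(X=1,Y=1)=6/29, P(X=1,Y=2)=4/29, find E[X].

First find marginal of X:
P(X=0) = 11/29
P(X=1) = 18/29
E[X] = 0 × 11/29 + 1 × 18/29 = 18/29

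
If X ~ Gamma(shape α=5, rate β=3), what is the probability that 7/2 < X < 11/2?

P(7/2 < X < 11/2) = ∫_{7/2}^{11/2} f(x) dx
where f(x) = \frac{81 x^{4} e^{- 3 x}}{8}
= \frac{-510803 + 98051 e^{6}}{128 e^{\frac{33}{2}}}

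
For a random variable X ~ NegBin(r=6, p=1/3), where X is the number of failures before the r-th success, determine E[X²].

Using the identity E[X²] = Var(X) + (E[X])²:
E[X] = 12
Var(X) = 36
E[X²] = 36 + (12)²
= 180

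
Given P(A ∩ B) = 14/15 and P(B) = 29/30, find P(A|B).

P(A|B) = P(A ∩ B) / P(B)
= (14/15) / (29/30)
= 28/29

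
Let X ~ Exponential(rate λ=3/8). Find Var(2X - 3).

For X ~ Exponential(rate λ=3/8):
Var(X) = \frac{64}{9}
Var(2X - 3) = (2)² × Var(X) = 4 × \frac{64}{9} = \frac{256}{9}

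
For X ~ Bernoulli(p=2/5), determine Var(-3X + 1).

For X ~ Bernoulli(p=2/5):
Var(X) = \frac{6}{25}
Var(-3X + 1) = (-3)² × Var(X) = 9 × \frac{6}{25} = \frac{54}{25}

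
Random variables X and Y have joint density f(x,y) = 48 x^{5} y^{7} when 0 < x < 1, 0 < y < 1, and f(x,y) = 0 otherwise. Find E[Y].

E[Y] = ∫_0^1 ∫_0^1 y × f(x,y) dx dy
= \frac{8}{9}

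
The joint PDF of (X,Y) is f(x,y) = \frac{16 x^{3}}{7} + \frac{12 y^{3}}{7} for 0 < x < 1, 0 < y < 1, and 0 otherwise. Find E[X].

E[X] = ∫_0^1 ∫_0^1 x × f(x,y) dy dx
= ∫_0^1 ∫_0^1 x × (\frac{16 x^{3}}{7} + \frac{12 y^{3}}{7}) dy dx
= \frac{47}{70}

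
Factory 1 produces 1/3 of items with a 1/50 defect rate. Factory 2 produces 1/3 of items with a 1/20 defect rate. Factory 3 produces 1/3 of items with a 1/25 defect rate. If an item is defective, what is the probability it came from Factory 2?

Using Bayes' theorem:
P(F1) = 1/3, P(D|F1) = 1/50
P(F2) = 1/3, P(D|F2) = 1/20
P(F3) = 1/3, P(D|F3) = 1/25
P(D) = P(D|F1)P(F1) + P(D|F2)P(F2) + P(D|F3)P(F3)
     = \frac{11}{300}
P(F2|D) = P(D|F2)P(F2) / P(D)
= \frac{5}{11}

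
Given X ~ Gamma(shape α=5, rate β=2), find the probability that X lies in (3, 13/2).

P(3 < X < 13/2) = ∫_{3}^{13/2} f(x) dx
where f(x) = \frac{4 x^{4} e^{- 2 x}}{3}
= \frac{-39713 + 2760 e^{7}}{24 e^{13}}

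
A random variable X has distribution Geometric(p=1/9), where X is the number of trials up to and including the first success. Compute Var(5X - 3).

For X ~ Geometric(p=1/9), where X is the number of trials up to and including the first success:
Var(X) = 72
Var(5X - 3) = (5)² × Var(X) = 25 × 72 = 1800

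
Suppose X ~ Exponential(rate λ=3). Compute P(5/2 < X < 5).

P(5/2 < X < 5) = ∫_{5/2}^{5} f(x) dx
where f(x) = 3 e^{- 3 x}
= - \frac{1}{e^{15}} + e^{- \frac{15}{2}}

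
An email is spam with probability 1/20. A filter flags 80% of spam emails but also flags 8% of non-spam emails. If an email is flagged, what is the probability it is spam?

Let D = the rare event, + = positive/flagged.
P(D) = 1/20
P(+|D) = 80/100 = 4/5
P(+|D') = 8/100 = 2/25
P(+) = P(+|D)P(D) + P(+|D')P(D')
     = \frac{4}{5} × \frac{1}{20} + \frac{2}{25} × \frac{19}{20}
     = \frac{29}{250}
P(D|+) = P(+|D)P(D)/P(+) = \frac{10}{29}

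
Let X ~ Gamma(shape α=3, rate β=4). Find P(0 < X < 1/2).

P(0 < X < 1/2) = ∫_{0}^{1/2} f(x) dx
where f(x) = 32 x^{2} e^{- 4 x}
= 1 - \frac{5}{e^{2}}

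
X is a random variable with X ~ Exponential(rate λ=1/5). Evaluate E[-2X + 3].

For X ~ Exponential(rate λ=1/5):
E[X] = 5
E[-2X + 3] = -2 × E[X] + 3 = -7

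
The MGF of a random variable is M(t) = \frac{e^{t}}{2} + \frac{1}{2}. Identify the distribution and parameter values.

The MGF M(t) = \frac{e^{t}}{2} + \frac{1}{2} is the standard form for the Bernoulli distribution.
Comparing with the known MGF formula identifies: Bernoulli(p=1/2)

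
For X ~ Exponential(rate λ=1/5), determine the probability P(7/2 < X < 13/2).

P(7/2 < X < 13/2) = ∫_{7/2}^{13/2} f(x) dx
where f(x) = \frac{e^{- \frac{x}{5}}}{5}
= - \frac{1 - e^{\frac{3}{5}}}{e^{\frac{13}{10}}}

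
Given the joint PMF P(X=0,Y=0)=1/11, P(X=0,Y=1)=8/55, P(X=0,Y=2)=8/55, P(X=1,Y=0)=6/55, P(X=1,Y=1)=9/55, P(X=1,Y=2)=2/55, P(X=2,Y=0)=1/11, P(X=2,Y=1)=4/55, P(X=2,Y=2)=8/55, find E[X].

First find marginal of X:
P(X=0) = 21/55
P(X=1) = 17/55
P(X=2) = 17/55
E[X] = 0 × 21/55 + 1 × 17/55 + 2 × 17/55 = 51/55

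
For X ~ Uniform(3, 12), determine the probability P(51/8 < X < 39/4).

P(51/8 < X < 39/4) = ∫_{51/8}^{39/4} f(x) dx
where f(x) = \frac{1}{9}
= \frac{3}{8}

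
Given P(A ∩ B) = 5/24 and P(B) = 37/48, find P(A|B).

P(A|B) = P(A ∩ B) / P(B)
= (5/24) / (37/48)
= 10/37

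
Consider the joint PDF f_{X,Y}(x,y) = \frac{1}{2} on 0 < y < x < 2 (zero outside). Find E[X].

f_X(x) = ∫_0^x \frac{1}{2} dy = \frac{x}{2}
E[X] = ∫_0^2 x × (\frac{x}{2}) dx = \frac{4}{3}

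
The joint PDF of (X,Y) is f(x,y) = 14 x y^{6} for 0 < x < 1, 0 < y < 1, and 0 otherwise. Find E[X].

E[X] = ∫_0^1 ∫_0^1 x × f(x,y) dy dx
= ∫_0^1 ∫_0^1 x × (14 x y^{6}) dy dx
= \frac{2}{3}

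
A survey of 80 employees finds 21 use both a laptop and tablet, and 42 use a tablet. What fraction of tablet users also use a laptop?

P(A ∩ B) = 21/80
P(B) = 42/80 = 21/40
P(A|B) = P(A ∩ B) / P(B) = (21/80) / (21/40) = 1/2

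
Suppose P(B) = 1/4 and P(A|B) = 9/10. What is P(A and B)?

By definition, P(A|B) = P(A ∩ B) / P(B)
So P(A ∩ B) = P(A|B) × P(B)
= 9/10 × 1/4
= 9/40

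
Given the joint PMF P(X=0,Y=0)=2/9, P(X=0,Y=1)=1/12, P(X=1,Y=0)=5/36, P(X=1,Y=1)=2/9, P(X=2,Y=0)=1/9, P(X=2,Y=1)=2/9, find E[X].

First find marginal of X:
P(X=0) = 11/36
P(X=1) = 13/36
P(X=2) = 1/3
E[X] = 0 × 11/36 + 1 × 13/36 + 2 × 1/3 = 37/36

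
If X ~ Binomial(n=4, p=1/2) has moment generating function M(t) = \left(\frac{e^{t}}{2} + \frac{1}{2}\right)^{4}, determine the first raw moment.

To find E[X], compute M^(1)(0):
M^(1)(t) = 2 \left(\frac{e^{t}}{2} + \frac{1}{2}\right)^{3} e^{t}
M^(1)(0) = 2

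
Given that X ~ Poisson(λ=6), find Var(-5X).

For X ~ Poisson(λ=6):
Var(X) = 6
Var(-5X) = (-5)² × Var(X) = 25 × 6 = 150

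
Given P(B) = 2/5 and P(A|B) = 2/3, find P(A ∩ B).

By definition, P(A|B) = P(A ∩ B) / P(B)
So P(A ∩ B) = P(A|B) × P(B)
= 2/3 × 2/5
= 4/15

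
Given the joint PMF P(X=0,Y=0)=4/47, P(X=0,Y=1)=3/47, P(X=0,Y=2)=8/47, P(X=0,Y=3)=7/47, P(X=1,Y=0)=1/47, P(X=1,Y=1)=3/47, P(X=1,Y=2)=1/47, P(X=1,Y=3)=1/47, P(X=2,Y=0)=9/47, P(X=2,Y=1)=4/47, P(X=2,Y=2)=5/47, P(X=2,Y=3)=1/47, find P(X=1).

P(X=1) = P(X=1,Y=0) + P(X=1,Y=1) + P(X=1,Y=2) + P(X=1,Y=3)
= 1/47 + 3/47 + 1/47 + 1/47
= 6/47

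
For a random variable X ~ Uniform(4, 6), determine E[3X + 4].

For X ~ Uniform(4, 6):
E[X] = 5
E[3X + 4] = 3 × E[X] + 4 = 19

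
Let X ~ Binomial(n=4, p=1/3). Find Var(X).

For X ~ Binomial(n=4, p=1/3):
Var(X) = \frac{8}{9}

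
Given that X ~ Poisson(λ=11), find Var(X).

For X ~ Poisson(λ=11):
Var(X) = 11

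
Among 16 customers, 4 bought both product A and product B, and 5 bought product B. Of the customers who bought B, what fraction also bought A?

P(A ∩ B) = 4/16 = 1/4
P(B) = 5/16
P(A|B) = P(A ∩ B) / P(B) = (1/4) / (5/16) = 4/5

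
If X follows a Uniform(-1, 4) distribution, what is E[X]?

For X ~ Uniform(-1, 4), the expected value is:
E[X] = \frac{3}{2}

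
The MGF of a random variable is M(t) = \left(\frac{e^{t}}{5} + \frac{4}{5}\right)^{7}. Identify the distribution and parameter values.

The MGF M(t) = \left(\frac{e^{t}}{5} + \frac{4}{5}\right)^{7} is the standard form for the Binomial distribution.
Comparing with the known MGF formula identifies: Binomial(n=7, p=1/5)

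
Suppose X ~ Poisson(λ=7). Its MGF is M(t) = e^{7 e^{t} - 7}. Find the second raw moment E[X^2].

To find E[X^2], compute M^(2)(0):
M^(1)(t) = 7 e^{t} e^{7 e^{t} - 7}
M^(2)(t) = 49 e^{2 t} e^{7 e^{t} - 7} + 7 e^{t} e^{7 e^{t} - 7}
M^(2)(0) = 56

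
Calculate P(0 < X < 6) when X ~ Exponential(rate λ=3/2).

P(0 < X < 6) = ∫_{0}^{6} f(x) dx
where f(x) = \frac{3 e^{- \frac{3 x}{2}}}{2}
= 1 - e^{-9}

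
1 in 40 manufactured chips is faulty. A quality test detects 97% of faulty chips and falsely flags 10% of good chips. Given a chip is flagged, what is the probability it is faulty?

Let D = the rare event, + = positive/flagged.
P(D) = 1/40
P(+|D) = 97/100
P(+|D') = 10/100 = 1/10
P(+) = P(+|D)P(D) + P(+|D')P(D')
     = \frac{97}{100} × \frac{1}{40} + \frac{1}{10} × \frac{39}{40}
     = \frac{487}{4000}
P(D|+) = P(+|D)P(D)/P(+) = \frac{97}{487}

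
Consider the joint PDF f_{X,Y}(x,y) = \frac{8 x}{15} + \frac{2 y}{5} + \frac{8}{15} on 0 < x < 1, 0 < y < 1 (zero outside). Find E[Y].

E[Y] = ∫_0^1 ∫_0^1 y × f(x,y) dx dy
= \frac{8}{15}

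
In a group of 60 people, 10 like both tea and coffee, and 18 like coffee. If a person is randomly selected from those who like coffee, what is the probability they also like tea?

P(A ∩ B) = 10/60 = 1/6
P(B) = 18/60 = 3/10
P(A|B) = P(A ∩ B) / P(B) = (1/6) / (3/10) = 5/9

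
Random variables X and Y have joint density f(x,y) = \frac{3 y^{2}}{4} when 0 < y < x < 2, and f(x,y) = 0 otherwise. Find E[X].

f_X(x) = ∫_0^x \frac{3 y^{2}}{4} dy = \frac{x^{3}}{4}
E[X] = ∫_0^2 x × (\frac{x^{3}}{4}) dx = \frac{8}{5}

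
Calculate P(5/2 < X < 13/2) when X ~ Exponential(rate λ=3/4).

P(5/2 < X < 13/2) = ∫_{5/2}^{13/2} f(x) dx
where f(x) = \frac{3 e^{- \frac{3 x}{4}}}{4}
= - \frac{1 - e^{3}}{e^{\frac{39}{8}}}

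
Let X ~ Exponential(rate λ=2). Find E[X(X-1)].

E[X(X-1)] = E[X² - X] = E[X²] - E[X]
E[X] = \frac{1}{2}
E[X²] = Var(X) + (E[X])² = \frac{1}{4} + (\frac{1}{2})² = \frac{1}{2}
E[X(X-1)] = \frac{1}{2} - \frac{1}{2} = 0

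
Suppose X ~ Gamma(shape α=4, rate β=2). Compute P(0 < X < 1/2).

P(0 < X < 1/2) = ∫_{0}^{1/2} f(x) dx
where f(x) = \frac{8 x^{3} e^{- 2 x}}{3}
= 1 - \frac{8}{3 e}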